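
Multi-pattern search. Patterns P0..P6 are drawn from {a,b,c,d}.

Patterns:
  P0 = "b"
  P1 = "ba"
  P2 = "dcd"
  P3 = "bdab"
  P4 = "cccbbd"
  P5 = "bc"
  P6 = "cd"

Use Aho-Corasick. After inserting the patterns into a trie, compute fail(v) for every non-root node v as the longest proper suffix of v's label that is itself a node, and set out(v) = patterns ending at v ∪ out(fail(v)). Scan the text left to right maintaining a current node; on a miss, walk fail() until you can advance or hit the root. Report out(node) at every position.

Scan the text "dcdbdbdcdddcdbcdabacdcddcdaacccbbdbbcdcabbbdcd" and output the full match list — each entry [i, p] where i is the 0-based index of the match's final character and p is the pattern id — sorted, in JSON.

Build automaton:
Trie (insert patterns):
  n0 'ε': b→1 c→9 d→3
  n1 'b': a→2 c→15 d→6  ←P0
  n2 'ba': ·  ←P1
  n3 'd': c→4
  n4 'dc': d→5
  n5 'dcd': ·  ←P2
  n6 'bd': a→7
  n7 'bda': b→8
  n8 'bdab': ·  ←P3
  n9 'c': c→10 d→16
  n10 'cc': c→11
  n11 'ccc': b→12
  n12 'cccb': b→13
  n13 'cccbb': d→14
  n14 'cccbbd': ·  ←P4
  n15 'bc': ·  ←P5
  n16 'cd': ·  ←P6

Failure links (BFS by depth):
  n1('b'): parent n0 fail=0; on 'b' 0 → fail=0;  out {0}∪∅={0}
  n3('d'): parent n0 fail=0; on 'd' 0 → fail=0;  out ∅∪∅=∅
  n9('c'): parent n0 fail=0; on 'c' 0 → fail=0;  out ∅∪∅=∅
  n2('ba'): parent n1 fail=0; on 'a' 0 → fail=0;  out {1}∪∅={1}
  n4('dc'): parent n3 fail=0; on 'c' 0 → fail=9;  out ∅∪∅=∅
  n6('bd'): parent n1 fail=0; on 'd' 0 → fail=3;  out ∅∪∅=∅
  n10('cc'): parent n9 fail=0; on 'c' 0 → fail=9;  out ∅∪∅=∅
  n15('bc'): parent n1 fail=0; on 'c' 0 → fail=9;  out {5}∪∅={5}
  n16('cd'): parent n9 fail=0; on 'd' 0 → fail=3;  out {6}∪∅={6}
  n5('dcd'): parent n4 fail=9; on 'd' 9 → fail=16;  out {2}∪{6}={2,6}
  n7('bda'): parent n6 fail=3; on 'a' 3→0 → fail=0;  out ∅∪∅=∅
  n11('ccc'): parent n10 fail=9; on 'c' 9 → fail=10;  out ∅∪∅=∅
  n8('bdab'): parent n7 fail=0; on 'b' 0 → fail=1;  out {3}∪{0}={0,3}
  n12('cccb'): parent n11 fail=10; on 'b' 10→9→0 → fail=1;  out ∅∪{0}={0}
  n13('cccbb'): parent n12 fail=1; on 'b' 1→0 → fail=1;  out ∅∪{0}={0}
  n14('cccbbd'): parent n13 fail=1; on 'd' 1 → fail=6;  out {4}∪∅={4}

Text stream:
[0] read 'd'  n0⇒n3
[1] read 'c'  n3⇒n4
[2] read 'd'  n4⇒n5  ** P2@[0:2],P6@[1:2]
[3] read 'b'  n5⇒n1 (fail-walked)  ** P0@[3:3]
[4] read 'd'  n1⇒n6
[5] read 'b'  n6⇒n1 (fail-walked)  ** P0@[5:5]
[6] read 'd'  n1⇒n6
[7] read 'c'  n6⇒n4 (fail-walked)
[8] read 'd'  n4⇒n5  ** P2@[6:8],P6@[7:8]
[9] read 'd'  n5⇒n3 (fail-walked)
[10] read 'd'  n3⇒n3 (fail-walked)
[11] read 'c'  n3⇒n4
[12] read 'd'  n4⇒n5  ** P2@[10:12],P6@[11:12]
[13] read 'b'  n5⇒n1 (fail-walked)  ** P0@[13:13]
[14] read 'c'  n1⇒n15  ** P5@[13:14]
[15] read 'd'  n15⇒n16 (fail-walked)  ** P6@[14:15]
[16] read 'a'  n16⇒n0 (fail-walked)
[17] read 'b'  n0⇒n1  ** P0@[17:17]
[18] read 'a'  n1⇒n2  ** P1@[17:18]
[19] read 'c'  n2⇒n9 (fail-walked)
[20] read 'd'  n9⇒n16  ** P6@[19:20]
[21] read 'c'  n16⇒n4 (fail-walked)
[22] read 'd'  n4⇒n5  ** P2@[20:22],P6@[21:22]
[23] read 'd'  n5⇒n3 (fail-walked)
[24] read 'c'  n3⇒n4
[25] read 'd'  n4⇒n5  ** P2@[23:25],P6@[24:25]
[26] read 'a'  n5⇒n0 (fail-walked)
[27] read 'a'  n0⇒n0
[28] read 'c'  n0⇒n9
[29] read 'c'  n9⇒n10
[30] read 'c'  n10⇒n11
[31] read 'b'  n11⇒n12  ** P0@[31:31]
[32] read 'b'  n12⇒n13  ** P0@[32:32]
[33] read 'd'  n13⇒n14  ** P4@[28:33]
[34] read 'b'  n14⇒n1 (fail-walked)  ** P0@[34:34]
[35] read 'b'  n1⇒n1 (fail-walked)  ** P0@[35:35]
[36] read 'c'  n1⇒n15  ** P5@[35:36]
[37] read 'd'  n15⇒n16 (fail-walked)  ** P6@[36:37]
[38] read 'c'  n16⇒n4 (fail-walked)
[39] read 'a'  n4⇒n0 (fail-walked)
[40] read 'b'  n0⇒n1  ** P0@[40:40]
[41] read 'b'  n1⇒n1 (fail-walked)  ** P0@[41:41]
[42] read 'b'  n1⇒n1 (fail-walked)  ** P0@[42:42]
[43] read 'd'  n1⇒n6
[44] read 'c'  n6⇒n4 (fail-walked)
[45] read 'd'  n4⇒n5  ** P2@[43:45],P6@[44:45]

Matches: [[2,2],[2,6],[3,0],[5,0],[8,2],[8,6],[12,2],[12,6],[13,0],[14,5],[15,6],[17,0],[18,1],[20,6],[22,2],[22,6],[25,2],[25,6],[31,0],[32,0],[33,4],[34,0],[35,0],[36,5],[37,6],[40,0],[41,0],[42,0],[45,2],[45,6]]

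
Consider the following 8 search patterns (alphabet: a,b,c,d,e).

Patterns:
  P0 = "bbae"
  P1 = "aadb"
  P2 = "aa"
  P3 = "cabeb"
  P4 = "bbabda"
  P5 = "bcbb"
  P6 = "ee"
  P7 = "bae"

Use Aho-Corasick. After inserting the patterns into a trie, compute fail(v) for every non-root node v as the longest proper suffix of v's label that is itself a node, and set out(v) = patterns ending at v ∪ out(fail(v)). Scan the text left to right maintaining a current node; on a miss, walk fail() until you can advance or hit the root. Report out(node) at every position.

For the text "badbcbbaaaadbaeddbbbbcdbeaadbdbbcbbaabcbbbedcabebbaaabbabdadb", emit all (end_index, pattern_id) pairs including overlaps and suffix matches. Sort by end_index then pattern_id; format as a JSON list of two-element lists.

Build:
Trie nodes:
  n0 'ε': a→5 b→1 c→9 e→20
  n1 'b': a→22 b→2 c→17
  n2 'bb': a→3
  n3 'bba': b→14 e→4
  n4 'bbae': ·  [P0 ends]
  n5 'a': a→6
  n6 'aa': d→7  [P2 ends]
  n7 'aad': b→8
  n8 'aadb': ·  [P1 ends]
  n9 'c': a→10
  n10 'ca': b→11
  n11 'cab': e→12
  n12 'cabe': b→13
  n13 'cabeb': ·  [P3 ends]
  n14 'bbab': d→15
  n15 'bbabd': a→16
  n16 'bbabda': ·  [P4 ends]
  n17 'bc': b→18
  n18 'bcb': b→19
  n19 'bcbb': ·  [P5 ends]
  n20 'e': e→21
  n21 'ee': ·  [P6 ends]
  n22 'ba': e→23
  n23 'bae': ·  [P7 ends]

Failure links (BFS by depth):
  n1('b'): parent n0 fail=0; on 'b' 0 → fail=0;  out ∅∪∅=∅
  n5('a'): parent n0 fail=0; on 'a' 0 → fail=0;  out ∅∪∅=∅
  n9('c'): parent n0 fail=0; on 'c' 0 → fail=0;  out ∅∪∅=∅
  n20('e'): parent n0 fail=0; on 'e' 0 → fail=0;  out ∅∪∅=∅
  n2('bb'): parent n1 fail=0; on 'b' 0 → fail=1;  out ∅∪∅=∅
  n6('aa'): parent n5 fail=0; on 'a' 0 → fail=5;  out {2}∪∅={2}
  n10('ca'): parent n9 fail=0; on 'a' 0 → fail=5;  out ∅∪∅=∅
  n17('bc'): parent n1 fail=0; on 'c' 0 → fail=9;  out ∅∪∅=∅
  n21('ee'): parent n20 fail=0; on 'e' 0 → fail=20;  out {6}∪∅={6}
  n22('ba'): parent n1 fail=0; on 'a' 0 → fail=5;  out ∅∪∅=∅
  n3('bba'): parent n2 fail=1; on 'a' 1 → fail=22;  out ∅∪∅=∅
  n7('aad'): parent n6 fail=5; on 'd' 5→0 → fail=0;  out ∅∪∅=∅
  n11('cab'): parent n10 fail=5; on 'b' 5→0 → fail=1;  out ∅∪∅=∅
  n18('bcb'): parent n17 fail=9; on 'b' 9→0 → fail=1;  out ∅∪∅=∅
  n23('bae'): parent n22 fail=5; on 'e' 5→0 → fail=20;  out {7}∪∅={7}
  n4('bbae'): parent n3 fail=22; on 'e' 22 → fail=23;  out {0}∪{7}={0,7}
  n8('aadb'): parent n7 fail=0; on 'b' 0 → fail=1;  out {1}∪∅={1}
  n12('cabe'): parent n11 fail=1; on 'e' 1→0 → fail=20;  out ∅∪∅=∅
  n14('bbab'): parent n3 fail=22; on 'b' 22→5→0 → fail=1;  out ∅∪∅=∅
  n19('bcbb'): parent n18 fail=1; on 'b' 1 → fail=2;  out {5}∪∅={5}
  n13('cabeb'): parent n12 fail=20; on 'b' 20→0 → fail=1;  out {3}∪∅={3}
  n15('bbabd'): parent n14 fail=1; on 'd' 1→0 → fail=0;  out ∅∪∅=∅
  n16('bbabda'): parent n15 fail=0; on 'a' 0 → fail=5;  out {4}∪∅={4}

Scan:
pos 0 'b': at 1
pos 1 'a': at 22
pos 2 'd': at 0 ·f
pos 3 'b': at 1
pos 4 'c': at 17
pos 5 'b': at 18
pos 6 'b': at 19  → match P5@[3:6]
pos 7 'a': at 3 ·f
pos 8 'a': at 6 ·f  → match P2@[7:8]
pos 9 'a': at 6 ·f  → match P2@[8:9]
pos 10 'a': at 6 ·f  → match P2@[9:10]
pos 11 'd': at 7
pos 12 'b': at 8  → match P1@[9:12]
pos 13 'a': at 22 ·f
pos 14 'e': at 23  → match P7@[12:14]
pos 15 'd': at 0 ·f
pos 16 'd': at 0
pos 17 'b': at 1
pos 18 'b': at 2
pos 19 'b': at 2 ·f
pos 20 'b': at 2 ·f
pos 21 'c': at 17 ·f
pos 22 'd': at 0 ·f
pos 23 'b': at 1
pos 24 'e': at 20 ·f
pos 25 'a': at 5 ·f
pos 26 'a': at 6  → match P2@[25:26]
pos 27 'd': at 7
pos 28 'b': at 8  → match P1@[25:28]
pos 29 'd': at 0 ·f
pos 30 'b': at 1
pos 31 'b': at 2
pos 32 'c': at 17 ·f
pos 33 'b': at 18
pos 34 'b': at 19  → match P5@[31:34]
pos 35 'a': at 3 ·f
pos 36 'a': at 6 ·f  → match P2@[35:36]
pos 37 'b': at 1 ·f
pos 38 'c': at 17
pos 39 'b': at 18
pos 40 'b': at 19  → match P5@[37:40]
pos 41 'b': at 2 ·f
pos 42 'e': at 20 ·f
pos 43 'd': at 0 ·f
pos 44 'c': at 9
pos 45 'a': at 10
pos 46 'b': at 11
pos 47 'e': at 12
pos 48 'b': at 13  → match P3@[44:48]
pos 49 'b': at 2 ·f
pos 50 'a': at 3
pos 51 'a': at 6 ·f  → match P2@[50:51]
pos 52 'a': at 6 ·f  → match P2@[51:52]
pos 53 'b': at 1 ·f
pos 54 'b': at 2
pos 55 'a': at 3
pos 56 'b': at 14
pos 57 'd': at 15
pos 58 'a': at 16  → match P4@[53:58]
pos 59 'd': at 0 ·f
pos 60 'b': at 1

Matches: [[6,5],[8,2],[9,2],[10,2],[12,1],[14,7],[26,2],[28,1],[34,5],[36,2],[40,5],[48,3],[51,2],[52,2],[58,4]]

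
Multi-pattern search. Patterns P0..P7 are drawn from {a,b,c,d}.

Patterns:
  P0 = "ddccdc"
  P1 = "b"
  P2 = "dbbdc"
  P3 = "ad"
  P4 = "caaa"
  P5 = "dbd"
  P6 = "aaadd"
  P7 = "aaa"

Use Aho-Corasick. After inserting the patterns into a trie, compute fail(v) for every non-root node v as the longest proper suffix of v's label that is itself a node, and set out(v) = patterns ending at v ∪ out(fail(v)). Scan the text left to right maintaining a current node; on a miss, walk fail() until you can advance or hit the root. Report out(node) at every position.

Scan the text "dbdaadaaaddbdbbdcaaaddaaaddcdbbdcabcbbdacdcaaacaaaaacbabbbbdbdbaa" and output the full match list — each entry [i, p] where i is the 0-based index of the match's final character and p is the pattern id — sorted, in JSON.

Build automaton:
Trie (insert patterns):
  n0 'ε': a→12 b→7 c→14 d→1
  n1 'd': b→8 d→2
  n2 'dd': c→3
  n3 'ddc': c→4
  n4 'ddcc': d→5
  n5 'ddccd': c→6
  n6 'ddccdc': ·  [P0 ends]
  n7 'b': ·  [P1 ends]
  n8 'db': b→9 d→18
  n9 'dbb': d→10
  n10 'dbbd': c→11
  n11 'dbbdc': ·  [P2 ends]
  n12 'a': a→19 d→13
  n13 'ad': ·  [P3 ends]
  n14 'c': a→15
  n15 'ca': a→16
  n16 'caa': a→17
  n17 'caaa': ·  [P4 ends]
  n18 'dbd': ·  [P5 ends]
  n19 'aa': a→20
  n20 'aaa': d→21  [P7 ends]
  n21 'aaad': d→22
  n22 'aaadd': ·  [P6 ends]

BFS fail/out derivation:
  n1('d'): parent n0 fail=0; on 'd' 0 → fail=0;  out ∅∪∅=∅
  n7('b'): parent n0 fail=0; on 'b' 0 → fail=0;  out {1}∪∅={1}
  n12('a'): parent n0 fail=0; on 'a' 0 → fail=0;  out ∅∪∅=∅
  n14('c'): parent n0 fail=0; on 'c' 0 → fail=0;  out ∅∪∅=∅
  n2('dd'): parent n1 fail=0; on 'd' 0 → fail=1;  out ∅∪∅=∅
  n8('db'): parent n1 fail=0; on 'b' 0 → fail=7;  out ∅∪{1}={1}
  n13('ad'): parent n12 fail=0; on 'd' 0 → fail=1;  out {3}∪∅={3}
  n15('ca'): parent n14 fail=0; on 'a' 0 → fail=12;  out ∅∪∅=∅
  n19('aa'): parent n12 fail=0; on 'a' 0 → fail=12;  out ∅∪∅=∅
  n3('ddc'): parent n2 fail=1; on 'c' 1→0 → fail=14;  out ∅∪∅=∅
  n9('dbb'): parent n8 fail=7; on 'b' 7→0 → fail=7;  out ∅∪{1}={1}
  n16('caa'): parent n15 fail=12; on 'a' 12 → fail=19;  out ∅∪∅=∅
  n18('dbd'): parent n8 fail=7; on 'd' 7→0 → fail=1;  out {5}∪∅={5}
  n20('aaa'): parent n19 fail=12; on 'a' 12 → fail=19;  out {7}∪∅={7}
  n4('ddcc'): parent n3 fail=14; on 'c' 14→0 → fail=14;  out ∅∪∅=∅
  n10('dbbd'): parent n9 fail=7; on 'd' 7→0 → fail=1;  out ∅∪∅=∅
  n17('caaa'): parent n16 fail=19; on 'a' 19 → fail=20;  out {4}∪{7}={4,7}
  n21('aaad'): parent n20 fail=19; on 'd' 19→12 → fail=13;  out ∅∪{3}={3}
  n5('ddccd'): parent n4 fail=14; on 'd' 14→0 → fail=1;  out ∅∪∅=∅
  n11('dbbdc'): parent n10 fail=1; on 'c' 1→0 → fail=14;  out {2}∪∅={2}
  n22('aaadd'): parent n21 fail=13; on 'd' 13→1 → fail=2;  out {6}∪∅={6}
  n6('ddccdc'): parent n5 fail=1; on 'c' 1→0 → fail=14;  out {0}∪∅={0}

Run:
i=0 'd': node 0→1
i=1 'b': node 1→8  ** P1@[1:1]
i=2 'd': node 8→18  ** P5@[0:2]
i=3 'a': node 18→12 (via fail)
i=4 'a': node 12→19
i=5 'd': node 19→13 (via fail)  ** P3@[4:5]
i=6 'a': node 13→12 (via fail)
i=7 'a': node 12→19
i=8 'a': node 19→20  ** P7@[6:8]
i=9 'd': node 20→21  ** P3@[8:9]
i=10 'd': node 21→22  ** P6@[6:10]
i=11 'b': node 22→8 (via fail)  ** P1@[11:11]
i=12 'd': node 8→18  ** P5@[10:12]
i=13 'b': node 18→8 (via fail)  ** P1@[13:13]
i=14 'b': node 8→9  ** P1@[14:14]
i=15 'd': node 9→10
i=16 'c': node 10→11  ** P2@[12:16]
i=17 'a': node 11→15 (via fail)
i=18 'a': node 15→16
i=19 'a': node 16→17  ** P4@[16:19],P7@[17:19]
i=20 'd': node 17→21 (via fail)  ** P3@[19:20]
i=21 'd': node 21→22  ** P6@[17:21]
i=22 'a': node 22→12 (via fail)
i=23 'a': node 12→19
i=24 'a': node 19→20  ** P7@[22:24]
i=25 'd': node 20→21  ** P3@[24:25]
i=26 'd': node 21→22  ** P6@[22:26]
i=27 'c': node 22→3 (via fail)
i=28 'd': node 3→1 (via fail)
i=29 'b': node 1→8  ** P1@[29:29]
i=30 'b': node 8→9  ** P1@[30:30]
i=31 'd': node 9→10
i=32 'c': node 10→11  ** P2@[28:32]
i=33 'a': node 11→15 (via fail)
i=34 'b': node 15→7 (via fail)  ** P1@[34:34]
i=35 'c': node 7→14 (via fail)
i=36 'b': node 14→7 (via fail)  ** P1@[36:36]
i=37 'b': node 7→7 (via fail)  ** P1@[37:37]
i=38 'd': node 7→1 (via fail)
i=39 'a': node 1→12 (via fail)
i=40 'c': node 12→14 (via fail)
i=41 'd': node 14→1 (via fail)
i=42 'c': node 1→14 (via fail)
i=43 'a': node 14→15
i=44 'a': node 15→16
i=45 'a': node 16→17  ** P4@[42:45],P7@[43:45]
i=46 'c': node 17→14 (via fail)
i=47 'a': node 14→15
i=48 'a': node 15→16
i=49 'a': node 16→17  ** P4@[46:49],P7@[47:49]
i=50 'a': node 17→20 (via fail)  ** P7@[48:50]
i=51 'a': node 20→20 (via fail)  ** P7@[49:51]
i=52 'c': node 20→14 (via fail)
i=53 'b': node 14→7 (via fail)  ** P1@[53:53]
i=54 'a': node 7→12 (via fail)
i=55 'b': node 12→7 (via fail)  ** P1@[55:55]
i=56 'b': node 7→7 (via fail)  ** P1@[56:56]
i=57 'b': node 7→7 (via fail)  ** P1@[57:57]
i=58 'b': node 7→7 (via fail)  ** P1@[58:58]
i=59 'd': node 7→1 (via fail)
i=60 'b': node 1→8  ** P1@[60:60]
i=61 'd': node 8→18  ** P5@[59:61]
i=62 'b': node 18→8 (via fail)  ** P1@[62:62]
i=63 'a': node 8→12 (via fail)
i=64 'a': node 12→19

Matches: [[1,1],[2,5],[5,3],[8,7],[9,3],[10,6],[11,1],[12,5],[13,1],[14,1],[16,2],[19,4],[19,7],[20,3],[21,6],[24,7],[25,3],[26,6],[29,1],[30,1],[32,2],[34,1],[36,1],[37,1],[45,4],[45,7],[49,4],[49,7],[50,7],[51,7],[53,1],[55,1],[56,1],[57,1],[58,1],[60,1],[61,5],[62,1]]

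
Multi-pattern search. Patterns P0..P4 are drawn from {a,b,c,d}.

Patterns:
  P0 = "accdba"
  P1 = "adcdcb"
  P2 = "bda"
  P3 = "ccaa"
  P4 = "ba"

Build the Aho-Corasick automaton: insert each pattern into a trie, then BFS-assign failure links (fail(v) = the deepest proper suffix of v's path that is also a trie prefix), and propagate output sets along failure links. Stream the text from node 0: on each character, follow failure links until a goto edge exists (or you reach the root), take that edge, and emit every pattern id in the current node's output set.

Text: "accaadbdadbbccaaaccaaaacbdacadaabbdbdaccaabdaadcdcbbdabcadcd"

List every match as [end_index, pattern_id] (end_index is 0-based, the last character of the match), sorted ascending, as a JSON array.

Build automaton:
Trie nodes:
  n0 'ε': a→1 b→12 c→15
  n1 'a': c→2 d→7
  n2 'ac': c→3
  n3 'acc': d→4
  n4 'accd': b→5
  n5 'accdb': a→6
  n6 'accdba': ·  [P0 ends]
  n7 'ad': c→8
  n8 'adc': d→9
  n9 'adcd': c→10
  n10 'adcdc': b→11
  n11 'adcdcb': ·  [P1 ends]
  n12 'b': a→19 d→13
  n13 'bd': a→14
  n14 'bda': ·  [P2 ends]
  n15 'c': c→16
  n16 'cc': a→17
  n17 'cca': a→18
  n18 'ccaa': ·  [P3 ends]
  n19 'ba': ·  [P4 ends]

Failure links (BFS by depth):
  n1('a'): parent n0 fail=0; on 'a' 0 → fail=0;  out ∅∪∅=∅
  n12('b'): parent n0 fail=0; on 'b' 0 → fail=0;  out ∅∪∅=∅
  n15('c'): parent n0 fail=0; on 'c' 0 → fail=0;  out ∅∪∅=∅
  n2('ac'): parent n1 fail=0; on 'c' 0 → fail=15;  out ∅∪∅=∅
  n7('ad'): parent n1 fail=0; on 'd' 0 → fail=0;  out ∅∪∅=∅
  n13('bd'): parent n12 fail=0; on 'd' 0 → fail=0;  out ∅∪∅=∅
  n16('cc'): parent n15 fail=0; on 'c' 0 → fail=15;  out ∅∪∅=∅
  n19('ba'): parent n12 fail=0; on 'a' 0 → fail=1;  out {4}∪∅={4}
  n3('acc'): parent n2 fail=15; on 'c' 15 → fail=16;  out ∅∪∅=∅
  n8('adc'): parent n7 fail=0; on 'c' 0 → fail=15;  out ∅∪∅=∅
  n14('bda'): parent n13 fail=0; on 'a' 0 → fail=1;  out {2}∪∅={2}
  n17('cca'): parent n16 fail=15; on 'a' 15→0 → fail=1;  out ∅∪∅=∅
  n4('accd'): parent n3 fail=16; on 'd' 16→15→0 → fail=0;  out ∅∪∅=∅
  n9('adcd'): parent n8 fail=15; on 'd' 15→0 → fail=0;  out ∅∪∅=∅
  n18('ccaa'): parent n17 fail=1; on 'a' 1→0 → fail=1;  out {3}∪∅={3}
  n5('accdb'): parent n4 fail=0; on 'b' 0 → fail=12;  out ∅∪∅=∅
  n10('adcdc'): parent n9 fail=0; on 'c' 0 → fail=15;  out ∅∪∅=∅
  n6('accdba'): parent n5 fail=12; on 'a' 12 → fail=19;  out {0}∪{4}={0,4}
  n11('adcdcb'): parent n10 fail=15; on 'b' 15→0 → fail=12;  out {1}∪∅={1}

Run:
i=0 'a': node 0→1
i=1 'c': node 1→2
i=2 'c': node 2→3
i=3 'a': node 3→17 ·f
i=4 'a': node 17→18  → match P3@[1:4]
i=5 'd': node 18→7 ·f
i=6 'b': node 7→12 ·f
i=7 'd': node 12→13
i=8 'a': node 13→14  → match P2@[6:8]
i=9 'd': node 14→7 ·f
i=10 'b': node 7→12 ·f
i=11 'b': node 12→12 ·f
i=12 'c': node 12→15 ·f
i=13 'c': node 15→16
i=14 'a': node 16→17
i=15 'a': node 17→18  → match P3@[12:15]
i=16 'a': node 18→1 ·f
i=17 'c': node 1→2
i=18 'c': node 2→3
i=19 'a': node 3→17 ·f
i=20 'a': node 17→18  → match P3@[17:20]
i=21 'a': node 18→1 ·f
i=22 'a': node 1→1 ·f
i=23 'c': node 1→2
i=24 'b': node 2→12 ·f
i=25 'd': node 12→13
i=26 'a': node 13→14  → match P2@[24:26]
i=27 'c': node 14→2 ·f
i=28 'a': node 2→1 ·f
i=29 'd': node 1→7
i=30 'a': node 7→1 ·f
i=31 'a': node 1→1 ·f
i=32 'b': node 1→12 ·f
i=33 'b': node 12→12 ·f
i=34 'd': node 12→13
i=35 'b': node 13→12 ·f
i=36 'd': node 12→13
i=37 'a': node 13→14  → match P2@[35:37]
i=38 'c': node 14→2 ·f
i=39 'c': node 2→3
i=40 'a': node 3→17 ·f
i=41 'a': node 17→18  → match P3@[38:41]
i=42 'b': node 18→12 ·f
i=43 'd': node 12→13
i=44 'a': node 13→14  → match P2@[42:44]
i=45 'a': node 14→1 ·f
i=46 'd': node 1→7
i=47 'c': node 7→8
i=48 'd': node 8→9
i=49 'c': node 9→10
i=50 'b': node 10→11  → match P1@[45:50]
i=51 'b': node 11→12 ·f
i=52 'd': node 12→13
i=53 'a': node 13→14  → match P2@[51:53]
i=54 'b': node 14→12 ·f
i=55 'c': node 12→15 ·f
i=56 'a': node 15→1 ·f
i=57 'd': node 1→7
i=58 'c': node 7→8
i=59 'd': node 8→9

Matches: [[4,3],[8,2],[15,3],[20,3],[26,2],[37,2],[41,3],[44,2],[50,1],[53,2]]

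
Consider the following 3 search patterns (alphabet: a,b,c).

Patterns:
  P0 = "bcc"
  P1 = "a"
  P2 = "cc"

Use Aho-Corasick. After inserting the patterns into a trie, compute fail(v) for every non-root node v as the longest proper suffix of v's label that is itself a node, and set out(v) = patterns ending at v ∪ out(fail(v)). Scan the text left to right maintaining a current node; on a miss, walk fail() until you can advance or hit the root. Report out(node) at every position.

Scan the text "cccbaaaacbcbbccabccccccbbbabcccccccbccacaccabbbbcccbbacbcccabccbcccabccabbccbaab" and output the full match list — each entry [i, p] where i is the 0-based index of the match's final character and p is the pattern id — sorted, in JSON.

Build:
Trie nodes:
  n0 'ε': a→4 b→1 c→5
  n1 'b': c→2
  n2 'bc': c→3
  n3 'bcc': ·  ←P0
  n4 'a': ·  ←P1
  n5 'c': c→6
  n6 'cc': ·  ←P2

Failure links (BFS by depth):
  fail(1) 'b': from fail(0)=0 chase 'b': 0 ⇒ 0;  out=∅∪out(0)=∅
  fail(4) 'a': from fail(0)=0 chase 'a': 0 ⇒ 0;  out={1}∪out(0)={1}
  fail(5) 'c': from fail(0)=0 chase 'c': 0 ⇒ 0;  out=∅∪out(0)=∅
  fail(2) 'bc': from fail(1)=0 chase 'c': 0 ⇒ 5;  out=∅∪out(5)=∅
  fail(6) 'cc': from fail(5)=0 chase 'c': 0 ⇒ 5;  out={2}∪out(5)={2}
  fail(3) 'bcc': from fail(2)=5 chase 'c': 5 ⇒ 6;  out={0}∪out(6)={0,2}

Run:
i=0 'c': node 0→5
i=1 'c': node 5→6  ** P2@[0:1]
i=2 'c': node 6→6 ·f  ** P2@[1:2]
i=3 'b': node 6→1 ·f
i=4 'a': node 1→4 ·f  ** P1@[4:4]
i=5 'a': node 4→4 ·f  ** P1@[5:5]
i=6 'a': node 4→4 ·f  ** P1@[6:6]
i=7 'a': node 4→4 ·f  ** P1@[7:7]
i=8 'c': node 4→5 ·f
i=9 'b': node 5→1 ·f
i=10 'c': node 1→2
i=11 'b': node 2→1 ·f
i=12 'b': node 1→1 ·f
i=13 'c': node 1→2
i=14 'c': node 2→3  ** P0@[12:14],P2@[13:14]
i=15 'a': node 3→4 ·f  ** P1@[15:15]
i=16 'b': node 4→1 ·f
i=17 'c': node 1→2
i=18 'c': node 2→3  ** P0@[16:18],P2@[17:18]
i=19 'c': node 3→6 ·f  ** P2@[18:19]
i=20 'c': node 6→6 ·f  ** P2@[19:20]
i=21 'c': node 6→6 ·f  ** P2@[20:21]
i=22 'c': node 6→6 ·f  ** P2@[21:22]
i=23 'b': node 6→1 ·f
i=24 'b': node 1→1 ·f
i=25 'b': node 1→1 ·f
i=26 'a': node 1→4 ·f  ** P1@[26:26]
i=27 'b': node 4→1 ·f
i=28 'c': node 1→2
i=29 'c': node 2→3  ** P0@[27:29],P2@[28:29]
i=30 'c': node 3→6 ·f  ** P2@[29:30]
i=31 'c': node 6→6 ·f  ** P2@[30:31]
i=32 'c': node 6→6 ·f  ** P2@[31:32]
i=33 'c': node 6→6 ·f  ** P2@[32:33]
i=34 'c': node 6→6 ·f  ** P2@[33:34]
i=35 'b': node 6→1 ·f
i=36 'c': node 1→2
i=37 'c': node 2→3  ** P0@[35:37],P2@[36:37]
i=38 'a': node 3→4 ·f  ** P1@[38:38]
i=39 'c': node 4→5 ·f
i=40 'a': node 5→4 ·f  ** P1@[40:40]
i=41 'c': node 4→5 ·f
i=42 'c': node 5→6  ** P2@[41:42]
i=43 'a': node 6→4 ·f  ** P1@[43:43]
i=44 'b': node 4→1 ·f
i=45 'b': node 1→1 ·f
i=46 'b': node 1→1 ·f
i=47 'b': node 1→1 ·f
i=48 'c': node 1→2
i=49 'c': node 2→3  ** P0@[47:49],P2@[48:49]
i=50 'c': node 3→6 ·f  ** P2@[49:50]
i=51 'b': node 6→1 ·f
i=52 'b': node 1→1 ·f
i=53 'a': node 1→4 ·f  ** P1@[53:53]
i=54 'c': node 4→5 ·f
i=55 'b': node 5→1 ·f
i=56 'c': node 1→2
i=57 'c': node 2→3  ** P0@[55:57],P2@[56:57]
i=58 'c': node 3→6 ·f  ** P2@[57:58]
i=59 'a': node 6→4 ·f  ** P1@[59:59]
i=60 'b': node 4→1 ·f
i=61 'c': node 1→2
i=62 'c': node 2→3  ** P0@[60:62],P2@[61:62]
i=63 'b': node 3→1 ·f
i=64 'c': node 1→2
i=65 'c': node 2→3  ** P0@[63:65],P2@[64:65]
i=66 'c': node 3→6 ·f  ** P2@[65:66]
i=67 'a': node 6→4 ·f  ** P1@[67:67]
i=68 'b': node 4→1 ·f
i=69 'c': node 1→2
i=70 'c': node 2→3  ** P0@[68:70],P2@[69:70]
i=71 'a': node 3→4 ·f  ** P1@[71:71]
i=72 'b': node 4→1 ·f
i=73 'b': node 1→1 ·f
i=74 'c': node 1→2
i=75 'c': node 2→3  ** P0@[73:75],P2@[74:75]
i=76 'b': node 3→1 ·f
i=77 'a': node 1→4 ·f  ** P1@[77:77]
i=78 'a': node 4→4 ·f  ** P1@[78:78]
i=79 'b': node 4→1 ·f

All matches (sorted): [[1,2],[2,2],[4,1],[5,1],[6,1],[7,1],[14,0],[14,2],[15,1],[18,0],[18,2],[19,2],[20,2],[21,2],[22,2],[26,1],[29,0],[29,2],[30,2],[31,2],[32,2],[33,2],[34,2],[37,0],[37,2],[38,1],[40,1],[42,2],[43,1],[49,0],[49,2],[50,2],[53,1],[57,0],[57,2],[58,2],[59,1],[62,0],[62,2],[65,0],[65,2],[66,2],[67,1],[70,0],[70,2],[71,1],[75,0],[75,2],[77,1],[78,1]]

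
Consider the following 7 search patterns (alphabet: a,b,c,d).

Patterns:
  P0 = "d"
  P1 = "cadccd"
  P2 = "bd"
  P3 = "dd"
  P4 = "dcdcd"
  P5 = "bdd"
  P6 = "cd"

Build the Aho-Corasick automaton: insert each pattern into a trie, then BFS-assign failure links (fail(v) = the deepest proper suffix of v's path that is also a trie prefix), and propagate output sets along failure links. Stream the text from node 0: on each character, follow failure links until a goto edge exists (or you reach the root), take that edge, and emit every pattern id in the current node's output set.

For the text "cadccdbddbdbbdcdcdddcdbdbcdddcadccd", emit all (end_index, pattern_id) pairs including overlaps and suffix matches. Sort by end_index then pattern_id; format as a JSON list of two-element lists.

Construct AC machine:
Trie (insert patterns):
  n0 'ε': b→8 c→2 d→1
  n1 'd': c→11 d→10  [P0 ends]
  n2 'c': a→3 d→16
  n3 'ca': d→4
  n4 'cad': c→5
  n5 'cadc': c→6
  n6 'cadcc': d→7
  n7 'cadccd': ·  [P1 ends]
  n8 'b': d→9
  n9 'bd': d→15  [P2 ends]
  n10 'dd': ·  [P3 ends]
  n11 'dc': d→12
  n12 'dcd': c→13
  n13 'dcdc': d→14
  n14 'dcdcd': ·  [P4 ends]
  n15 'bdd': ·  [P5 ends]
  n16 'cd': ·  [P6 ends]

BFS fail/out derivation:
  n1('d'): parent n0 fail=0; on 'd' 0 → fail=0;  out {0}∪∅={0}
  n2('c'): parent n0 fail=0; on 'c' 0 → fail=0;  out ∅∪∅=∅
  n8('b'): parent n0 fail=0; on 'b' 0 → fail=0;  out ∅∪∅=∅
  n3('ca'): parent n2 fail=0; on 'a' 0 → fail=0;  out ∅∪∅=∅
  n9('bd'): parent n8 fail=0; on 'd' 0 → fail=1;  out {2}∪{0}={0,2}
  n10('dd'): parent n1 fail=0; on 'd' 0 → fail=1;  out {3}∪{0}={0,3}
  n11('dc'): parent n1 fail=0; on 'c' 0 → fail=2;  out ∅∪∅=∅
  n16('cd'): parent n2 fail=0; on 'd' 0 → fail=1;  out {6}∪{0}={0,6}
  n4('cad'): parent n3 fail=0; on 'd' 0 → fail=1;  out ∅∪{0}={0}
  n12('dcd'): parent n11 fail=2; on 'd' 2 → fail=16;  out ∅∪{0,6}={0,6}
  n15('bdd'): parent n9 fail=1; on 'd' 1 → fail=10;  out {5}∪{0,3}={0,3,5}
  n5('cadc'): parent n4 fail=1; on 'c' 1 → fail=11;  out ∅∪∅=∅
  n13('dcdc'): parent n12 fail=16; on 'c' 16→1 → fail=11;  out ∅∪∅=∅
  n6('cadcc'): parent n5 fail=11; on 'c' 11→2→0 → fail=2;  out ∅∪∅=∅
  n14('dcdcd'): parent n13 fail=11; on 'd' 11 → fail=12;  out {4}∪{0,6}={0,4,6}
  n7('cadccd'): parent n6 fail=2; on 'd' 2 → fail=16;  out {1}∪{0,6}={0,1,6}

Run:
[0] read 'c'  n0⇒n2
[1] read 'a'  n2⇒n3
[2] read 'd'  n3⇒n4  emit P0@[2:2]
[3] read 'c'  n4⇒n5
[4] read 'c'  n5⇒n6
[5] read 'd'  n6⇒n7  emit P0@[5:5],P1@[0:5],P6@[4:5]
[6] read 'b'  n7⇒n8 (fail-walked)
[7] read 'd'  n8⇒n9  emit P0@[7:7],P2@[6:7]
[8] read 'd'  n9⇒n15  emit P0@[8:8],P3@[7:8],P5@[6:8]
[9] read 'b'  n15⇒n8 (fail-walked)
[10] read 'd'  n8⇒n9  emit P0@[10:10],P2@[9:10]
[11] read 'b'  n9⇒n8 (fail-walked)
[12] read 'b'  n8⇒n8 (fail-walked)
[13] read 'd'  n8⇒n9  emit P0@[13:13],P2@[12:13]
[14] read 'c'  n9⇒n11 (fail-walked)
[15] read 'd'  n11⇒n12  emit P0@[15:15],P6@[14:15]
[16] read 'c'  n12⇒n13
[17] read 'd'  n13⇒n14  emit P0@[17:17],P4@[13:17],P6@[16:17]
[18] read 'd'  n14⇒n10 (fail-walked)  emit P0@[18:18],P3@[17:18]
[19] read 'd'  n10⇒n10 (fail-walked)  emit P0@[19:19],P3@[18:19]
[20] read 'c'  n10⇒n11 (fail-walked)
[21] read 'd'  n11⇒n12  emit P0@[21:21],P6@[20:21]
[22] read 'b'  n12⇒n8 (fail-walked)
[23] read 'd'  n8⇒n9  emit P0@[23:23],P2@[22:23]
[24] read 'b'  n9⇒n8 (fail-walked)
[25] read 'c'  n8⇒n2 (fail-walked)
[26] read 'd'  n2⇒n16  emit P0@[26:26],P6@[25:26]
[27] read 'd'  n16⇒n10 (fail-walked)  emit P0@[27:27],P3@[26:27]
[28] read 'd'  n10⇒n10 (fail-walked)  emit P0@[28:28],P3@[27:28]
[29] read 'c'  n10⇒n11 (fail-walked)
[30] read 'a'  n11⇒n3 (fail-walked)
[31] read 'd'  n3⇒n4  emit P0@[31:31]
[32] read 'c'  n4⇒n5
[33] read 'c'  n5⇒n6
[34] read 'd'  n6⇒n7  emit P0@[34:34],P1@[29:34],P6@[33:34]

Result: [[2,0],[5,0],[5,1],[5,6],[7,0],[7,2],[8,0],[8,3],[8,5],[10,0],[10,2],[13,0],[13,2],[15,0],[15,6],[17,0],[17,4],[17,6],[18,0],[18,3],[19,0],[19,3],[21,0],[21,6],[23,0],[23,2],[26,0],[26,6],[27,0],[27,3],[28,0],[28,3],[31,0],[34,0],[34,1],[34,6]]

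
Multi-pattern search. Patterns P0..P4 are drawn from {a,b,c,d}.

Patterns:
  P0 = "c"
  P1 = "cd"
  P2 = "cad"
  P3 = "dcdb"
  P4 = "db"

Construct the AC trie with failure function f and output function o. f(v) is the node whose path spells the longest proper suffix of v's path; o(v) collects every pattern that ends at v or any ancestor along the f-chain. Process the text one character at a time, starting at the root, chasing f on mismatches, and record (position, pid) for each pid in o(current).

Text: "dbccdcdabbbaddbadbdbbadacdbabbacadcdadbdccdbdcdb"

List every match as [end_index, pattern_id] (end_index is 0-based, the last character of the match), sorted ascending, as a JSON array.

Build automaton:
Trie (insert patterns):
  n0 'ε': c→1 d→5
  n1 'c': a→3 d→2  ←P0
  n2 'cd': ·  ←P1
  n3 'ca': d→4
  n4 'cad': ·  ←P2
  n5 'd': b→9 c→6
  n6 'dc': d→7
  n7 'dcd': b→8
  n8 'dcdb': ·  ←P3
  n9 'db': ·  ←P4

BFS fail/out derivation:
  fail(1) 'c': from fail(0)=0 chase 'c': 0 ⇒ 0;  out={0}∪out(0)={0}
  fail(5) 'd': from fail(0)=0 chase 'd': 0 ⇒ 0;  out=∅∪out(0)=∅
  fail(2) 'cd': from fail(1)=0 chase 'd': 0 ⇒ 5;  out={1}∪out(5)={1}
  fail(3) 'ca': from fail(1)=0 chase 'a': 0 ⇒ 0;  out=∅∪out(0)=∅
  fail(6) 'dc': from fail(5)=0 chase 'c': 0 ⇒ 1;  out=∅∪out(1)={0}
  fail(9) 'db': from fail(5)=0 chase 'b': 0 ⇒ 0;  out={4}∪out(0)={4}
  fail(4) 'cad': from fail(3)=0 chase 'd': 0 ⇒ 5;  out={2}∪out(5)={2}
  fail(7) 'dcd': from fail(6)=1 chase 'd': 1 ⇒ 2;  out=∅∪out(2)={1}
  fail(8) 'dcdb': from fail(7)=2 chase 'b': 2→5 ⇒ 9;  out={3}∪out(9)={3,4}

Scan:
[0] read 'd'  n0⇒n5
[1] read 'b'  n5⇒n9  → match P4@[0:1]
[2] read 'c'  n9⇒n1 ·f  → match P0@[2:2]
[3] read 'c'  n1⇒n1 ·f  → match P0@[3:3]
[4] read 'd'  n1⇒n2  → match P1@[3:4]
[5] read 'c'  n2⇒n6 ·f  → match P0@[5:5]
[6] read 'd'  n6⇒n7  → match P1@[5:6]
[7] read 'a'  n7⇒n0 ·f
[8] read 'b'  n0⇒n0
[9] read 'b'  n0⇒n0
[10] read 'b'  n0⇒n0
[11] read 'a'  n0⇒n0
[12] read 'd'  n0⇒n5
[13] read 'd'  n5⇒n5 ·f
[14] read 'b'  n5⇒n9  → match P4@[13:14]
[15] read 'a'  n9⇒n0 ·f
[16] read 'd'  n0⇒n5
[17] read 'b'  n5⇒n9  → match P4@[16:17]
[18] read 'd'  n9⇒n5 ·f
[19] read 'b'  n5⇒n9  → match P4@[18:19]
[20] read 'b'  n9⇒n0 ·f
[21] read 'a'  n0⇒n0
[22] read 'd'  n0⇒n5
[23] read 'a'  n5⇒n0 ·f
[24] read 'c'  n0⇒n1  → match P0@[24:24]
[25] read 'd'  n1⇒n2  → match P1@[24:25]
[26] read 'b'  n2⇒n9 ·f  → match P4@[25:26]
[27] read 'a'  n9⇒n0 ·f
[28] read 'b'  n0⇒n0
[29] read 'b'  n0⇒n0
[30] read 'a'  n0⇒n0
[31] read 'c'  n0⇒n1  → match P0@[31:31]
[32] read 'a'  n1⇒n3
[33] read 'd'  n3⇒n4  → match P2@[31:33]
[34] read 'c'  n4⇒n6 ·f  → match P0@[34:34]
[35] read 'd'  n6⇒n7  → match P1@[34:35]
[36] read 'a'  n7⇒n0 ·f
[37] read 'd'  n0⇒n5
[38] read 'b'  n5⇒n9  → match P4@[37:38]
[39] read 'd'  n9⇒n5 ·f
[40] read 'c'  n5⇒n6  → match P0@[40:40]
[41] read 'c'  n6⇒n1 ·f  → match P0@[41:41]
[42] read 'd'  n1⇒n2  → match P1@[41:42]
[43] read 'b'  n2⇒n9 ·f  → match P4@[42:43]
[44] read 'd'  n9⇒n5 ·f
[45] read 'c'  n5⇒n6  → match P0@[45:45]
[46] read 'd'  n6⇒n7  → match P1@[45:46]
[47] read 'b'  n7⇒n8  → match P3@[44:47],P4@[46:47]

Matches: [[1,4],[2,0],[3,0],[4,1],[5,0],[6,1],[14,4],[17,4],[19,4],[24,0],[25,1],[26,4],[31,0],[33,2],[34,0],[35,1],[38,4],[40,0],[41,0],[42,1],[43,4],[45,0],[46,1],[47,3],[47,4]]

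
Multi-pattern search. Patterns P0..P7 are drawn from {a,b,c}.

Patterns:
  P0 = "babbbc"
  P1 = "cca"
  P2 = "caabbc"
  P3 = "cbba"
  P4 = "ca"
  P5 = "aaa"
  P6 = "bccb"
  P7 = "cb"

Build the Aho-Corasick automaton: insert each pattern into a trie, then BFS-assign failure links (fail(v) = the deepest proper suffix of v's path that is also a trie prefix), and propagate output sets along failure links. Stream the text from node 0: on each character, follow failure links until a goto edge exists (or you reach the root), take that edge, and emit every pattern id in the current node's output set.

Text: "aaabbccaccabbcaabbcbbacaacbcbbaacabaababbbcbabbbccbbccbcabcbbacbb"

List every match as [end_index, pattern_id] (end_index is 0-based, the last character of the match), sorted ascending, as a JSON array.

Construct AC machine:
Trie (insert patterns):
  n0 'ε': a→18 b→1 c→7
  n1 'b': a→2 c→21
  n2 'ba': b→3
  n3 'bab': b→4
  n4 'babb': b→5
  n5 'babbb': c→6
  n6 'babbbc': ·  ←P0
  n7 'c': a→10 b→15 c→8
  n8 'cc': a→9
  n9 'cca': ·  ←P1
  n10 'ca': a→11  ←P4
  n11 'caa': b→12
  n12 'caab': b→13
  n13 'caabb': c→14
  n14 'caabbc': ·  ←P2
  n15 'cb': b→16  ←P7
  n16 'cbb': a→17
  n17 'cbba': ·  ←P3
  n18 'a': a→19
  n19 'aa': a→20
  n20 'aaa': ·  ←P5
  n21 'bc': c→22
  n22 'bcc': b→23
  n23 'bccb': ·  ←P6

Failure links (BFS by depth):
  n1('b'): parent n0 fail=0; on 'b' 0 → fail=0;  out ∅∪∅=∅
  n7('c'): parent n0 fail=0; on 'c' 0 → fail=0;  out ∅∪∅=∅
  n18('a'): parent n0 fail=0; on 'a' 0 → fail=0;  out ∅∪∅=∅
  n2('ba'): parent n1 fail=0; on 'a' 0 → fail=18;  out ∅∪∅=∅
  n8('cc'): parent n7 fail=0; on 'c' 0 → fail=7;  out ∅∪∅=∅
  n10('ca'): parent n7 fail=0; on 'a' 0 → fail=18;  out {4}∪∅={4}
  n15('cb'): parent n7 fail=0; on 'b' 0 → fail=1;  out {7}∪∅={7}
  n19('aa'): parent n18 fail=0; on 'a' 0 → fail=18;  out ∅∪∅=∅
  n21('bc'): parent n1 fail=0; on 'c' 0 → fail=7;  out ∅∪∅=∅
  n3('bab'): parent n2 fail=18; on 'b' 18→0 → fail=1;  out ∅∪∅=∅
  n9('cca'): parent n8 fail=7; on 'a' 7 → fail=10;  out {1}∪{4}={1,4}
  n11('caa'): parent n10 fail=18; on 'a' 18 → fail=19;  out ∅∪∅=∅
  n16('cbb'): parent n15 fail=1; on 'b' 1→0 → fail=1;  out ∅∪∅=∅
  n20('aaa'): parent n19 fail=18; on 'a' 18 → fail=19;  out {5}∪∅={5}
  n22('bcc'): parent n21 fail=7; on 'c' 7 → fail=8;  out ∅∪∅=∅
  n4('babb'): parent n3 fail=1; on 'b' 1→0 → fail=1;  out ∅∪∅=∅
  n12('caab'): parent n11 fail=19; on 'b' 19→18→0 → fail=1;  out ∅∪∅=∅
  n17('cbba'): parent n16 fail=1; on 'a' 1 → fail=2;  out {3}∪∅={3}
  n23('bccb'): parent n22 fail=8; on 'b' 8→7 → fail=15;  out {6}∪{7}={6,7}
  n5('babbb'): parent n4 fail=1; on 'b' 1→0 → fail=1;  out ∅∪∅=∅
  n13('caabb'): parent n12 fail=1; on 'b' 1→0 → fail=1;  out ∅∪∅=∅
  n6('babbbc'): parent n5 fail=1; on 'c' 1 → fail=21;  out {0}∪∅={0}
  n14('caabbc'): parent n13 fail=1; on 'c' 1 → fail=21;  out {2}∪∅={2}

Scan:
i=0 'a': node 0→18
i=1 'a': node 18→19
i=2 'a': node 19→20  emit P5@[0:2]
i=3 'b': node 20→1 (via fail)
i=4 'b': node 1→1 (via fail)
i=5 'c': node 1→21
i=6 'c': node 21→22
i=7 'a': node 22→9 (via fail)  emit P1@[5:7],P4@[6:7]
i=8 'c': node 9→7 (via fail)
i=9 'c': node 7→8
i=10 'a': node 8→9  emit P1@[8:10],P4@[9:10]
i=11 'b': node 9→1 (via fail)
i=12 'b': node 1→1 (via fail)
i=13 'c': node 1→21
i=14 'a': node 21→10 (via fail)  emit P4@[13:14]
i=15 'a': node 10→11
i=16 'b': node 11→12
i=17 'b': node 12→13
i=18 'c': node 13→14  emit P2@[13:18]
i=19 'b': node 14→15 (via fail)  emit P7@[18:19]
i=20 'b': node 15→16
i=21 'a': node 16→17  emit P3@[18:21]
i=22 'c': node 17→7 (via fail)
i=23 'a': node 7→10  emit P4@[22:23]
i=24 'a': node 10→11
i=25 'c': node 11→7 (via fail)
i=26 'b': node 7→15  emit P7@[25:26]
i=27 'c': node 15→21 (via fail)
i=28 'b': node 21→15 (via fail)  emit P7@[27:28]
i=29 'b': node 15→16
i=30 'a': node 16→17  emit P3@[27:30]
i=31 'a': node 17→19 (via fail)
i=32 'c': node 19→7 (via fail)
i=33 'a': node 7→10  emit P4@[32:33]
i=34 'b': node 10→1 (via fail)
i=35 'a': node 1→2
i=36 'a': node 2→19 (via fail)
i=37 'b': node 19→1 (via fail)
i=38 'a': node 1→2
i=39 'b': node 2→3
i=40 'b': node 3→4
i=41 'b': node 4→5
i=42 'c': node 5→6  emit P0@[37:42]
i=43 'b': node 6→15 (via fail)  emit P7@[42:43]
i=44 'a': node 15→2 (via fail)
i=45 'b': node 2→3
i=46 'b': node 3→4
i=47 'b': node 4→5
i=48 'c': node 5→6  emit P0@[43:48]
i=49 'c': node 6→22 (via fail)
i=50 'b': node 22→23  emit P6@[47:50],P7@[49:50]
i=51 'b': node 23→16 (via fail)
i=52 'c': node 16→21 (via fail)
i=53 'c': node 21→22
i=54 'b': node 22→23  emit P6@[51:54],P7@[53:54]
i=55 'c': node 23→21 (via fail)
i=56 'a': node 21→10 (via fail)  emit P4@[55:56]
i=57 'b': node 10→1 (via fail)
i=58 'c': node 1→21
i=59 'b': node 21→15 (via fail)  emit P7@[58:59]
i=60 'b': node 15→16
i=61 'a': node 16→17  emit P3@[58:61]
i=62 'c': node 17→7 (via fail)
i=63 'b': node 7→15  emit P7@[62:63]
i=64 'b': node 15→16

Result: [[2,5],[7,1],[7,4],[10,1],[10,4],[14,4],[18,2],[19,7],[21,3],[23,4],[26,7],[28,7],[30,3],[33,4],[42,0],[43,7],[48,0],[50,6],[50,7],[54,6],[54,7],[56,4],[59,7],[61,3],[63,7]]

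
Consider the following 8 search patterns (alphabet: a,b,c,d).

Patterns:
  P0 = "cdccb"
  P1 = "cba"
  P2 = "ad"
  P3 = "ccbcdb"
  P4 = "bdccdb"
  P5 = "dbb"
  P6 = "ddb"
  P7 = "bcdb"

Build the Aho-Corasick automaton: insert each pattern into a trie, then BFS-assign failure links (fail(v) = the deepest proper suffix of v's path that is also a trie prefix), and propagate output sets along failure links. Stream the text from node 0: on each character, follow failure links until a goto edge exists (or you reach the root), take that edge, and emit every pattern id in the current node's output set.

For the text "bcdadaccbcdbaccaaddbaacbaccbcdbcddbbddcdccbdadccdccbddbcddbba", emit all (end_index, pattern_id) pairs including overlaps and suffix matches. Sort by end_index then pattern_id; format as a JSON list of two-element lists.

Build:
Trie (insert patterns):
  n0 'ε': a→8 b→15 c→1 d→21
  n1 'c': b→6 c→10 d→2
  n2 'cd': c→3
  n3 'cdc': c→4
  n4 'cdcc': b→5
  n5 'cdccb': ·  [P0 ends]
  n6 'cb': a→7
  n7 'cba': ·  [P1 ends]
  n8 'a': d→9
  n9 'ad': ·  [P2 ends]
  n10 'cc': b→11
  n11 'ccb': c→12
  n12 'ccbc': d→13
  n13 'ccbcd': b→14
  n14 'ccbcdb': ·  [P3 ends]
  n15 'b': c→26 d→16
  n16 'bd': c→17
  n17 'bdc': c→18
  n18 'bdcc': d→19
  n19 'bdccd': b→20
  n20 'bdccdb': ·  [P4 ends]
  n21 'd': b→22 d→24
  n22 'db': b→23
  n23 'dbb': ·  [P5 ends]
  n24 'dd': b→25
  n25 'ddb': ·  [P6 ends]
  n26 'bc': d→27
  n27 'bcd': b→28
  n28 'bcdb': ·  [P7 ends]

Failure links (BFS by depth):
  fail(1) 'c': from fail(0)=0 chase 'c': 0 ⇒ 0;  out=∅∪out(0)=∅
  fail(8) 'a': from fail(0)=0 chase 'a': 0 ⇒ 0;  out=∅∪out(0)=∅
  fail(15) 'b': from fail(0)=0 chase 'b': 0 ⇒ 0;  out=∅∪out(0)=∅
  fail(21) 'd': from fail(0)=0 chase 'd': 0 ⇒ 0;  out=∅∪out(0)=∅
  fail(2) 'cd': from fail(1)=0 chase 'd': 0 ⇒ 21;  out=∅∪out(21)=∅
  fail(6) 'cb': from fail(1)=0 chase 'b': 0 ⇒ 15;  out=∅∪out(15)=∅
  fail(9) 'ad': from fail(8)=0 chase 'd': 0 ⇒ 21;  out={2}∪out(21)={2}
  fail(10) 'cc': from fail(1)=0 chase 'c': 0 ⇒ 1;  out=∅∪out(1)=∅
  fail(16) 'bd': from fail(15)=0 chase 'd': 0 ⇒ 21;  out=∅∪out(21)=∅
  fail(22) 'db': from fail(21)=0 chase 'b': 0 ⇒ 15;  out=∅∪out(15)=∅
  fail(24) 'dd': from fail(21)=0 chase 'd': 0 ⇒ 21;  out=∅∪out(21)=∅
  fail(26) 'bc': from fail(15)=0 chase 'c': 0 ⇒ 1;  out=∅∪out(1)=∅
  fail(3) 'cdc': from fail(2)=21 chase 'c': 21→0 ⇒ 1;  out=∅∪out(1)=∅
  fail(7) 'cba': from fail(6)=15 chase 'a': 15→0 ⇒ 8;  out={1}∪out(8)={1}
  fail(11) 'ccb': from fail(10)=1 chase 'b': 1 ⇒ 6;  out=∅∪out(6)=∅
  fail(17) 'bdc': from fail(16)=21 chase 'c': 21→0 ⇒ 1;  out=∅∪out(1)=∅
  fail(23) 'dbb': from fail(22)=15 chase 'b': 15→0 ⇒ 15;  out={5}∪out(15)={5}
  fail(25) 'ddb': from fail(24)=21 chase 'b': 21 ⇒ 22;  out={6}∪out(22)={6}
  fail(27) 'bcd': from fail(26)=1 chase 'd': 1 ⇒ 2;  out=∅∪out(2)=∅
  fail(4) 'cdcc': from fail(3)=1 chase 'c': 1 ⇒ 10;  out=∅∪out(10)=∅
  fail(12) 'ccbc': from fail(11)=6 chase 'c': 6→15 ⇒ 26;  out=∅∪out(26)=∅
  fail(18) 'bdcc': from fail(17)=1 chase 'c': 1 ⇒ 10;  out=∅∪out(10)=∅
  fail(28) 'bcdb': from fail(27)=2 chase 'b': 2→21 ⇒ 22;  out={7}∪out(22)={7}
  fail(5) 'cdccb': from fail(4)=10 chase 'b': 10 ⇒ 11;  out={0}∪out(11)={0}
  fail(13) 'ccbcd': from fail(12)=26 chase 'd': 26 ⇒ 27;  out=∅∪out(27)=∅
  fail(19) 'bdccd': from fail(18)=10 chase 'd': 10→1 ⇒ 2;  out=∅∪out(2)=∅
  fail(14) 'ccbcdb': from fail(13)=27 chase 'b': 27 ⇒ 28;  out={3}∪out(28)={3,7}
  fail(20) 'bdccdb': from fail(19)=2 chase 'b': 2→21 ⇒ 22;  out={4}∪out(22)={4}

Scan:
i=0 'b': node 0→15
i=1 'c': node 15→26
i=2 'd': node 26→27
i=3 'a': node 27→8 ·f
i=4 'd': node 8→9  → match P2@[3:4]
i=5 'a': node 9→8 ·f
i=6 'c': node 8→1 ·f
i=7 'c': node 1→10
i=8 'b': node 10→11
i=9 'c': node 11→12
i=10 'd': node 12→13
i=11 'b': node 13→14  → match P3@[6:11],P7@[8:11]
i=12 'a': node 14→8 ·f
i=13 'c': node 8→1 ·f
i=14 'c': node 1→10
i=15 'a': node 10→8 ·f
i=16 'a': node 8→8 ·f
i=17 'd': node 8→9  → match P2@[16:17]
i=18 'd': node 9→24 ·f
i=19 'b': node 24→25  → match P6@[17:19]
i=20 'a': node 25→8 ·f
i=21 'a': node 8→8 ·f
i=22 'c': node 8→1 ·f
i=23 'b': node 1→6
i=24 'a': node 6→7  → match P1@[22:24]
i=25 'c': node 7→1 ·f
i=26 'c': node 1→10
i=27 'b': node 10→11
i=28 'c': node 11→12
i=29 'd': node 12→13
i=30 'b': node 13→14  → match P3@[25:30],P7@[27:30]
i=31 'c': node 14→26 ·f
i=32 'd': node 26→27
i=33 'd': node 27→24 ·f
i=34 'b': node 24→25  → match P6@[32:34]
i=35 'b': node 25→23 ·f  → match P5@[33:35]
i=36 'd': node 23→16 ·f
i=37 'd': node 16→24 ·f
i=38 'c': node 24→1 ·f
i=39 'd': node 1→2
i=40 'c': node 2→3
i=41 'c': node 3→4
i=42 'b': node 4→5  → match P0@[38:42]
i=43 'd': node 5→16 ·f
i=44 'a': node 16→8 ·f
i=45 'd': node 8→9  → match P2@[44:45]
i=46 'c': node 9→1 ·f
i=47 'c': node 1→10
i=48 'd': node 10→2 ·f
i=49 'c': node 2→3
i=50 'c': node 3→4
i=51 'b': node 4→5  → match P0@[47:51]
i=52 'd': node 5→16 ·f
i=53 'd': node 16→24 ·f
i=54 'b': node 24→25  → match P6@[52:54]
i=55 'c': node 25→26 ·f
i=56 'd': node 26→27
i=57 'd': node 27→24 ·f
i=58 'b': node 24→25  → match P6@[56:58]
i=59 'b': node 25→23 ·f  → match P5@[57:59]
i=60 'a': node 23→8 ·f

Matches: [[4,2],[11,3],[11,7],[17,2],[19,6],[24,1],[30,3],[30,7],[34,6],[35,5],[42,0],[45,2],[51,0],[54,6],[58,6],[59,5]]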